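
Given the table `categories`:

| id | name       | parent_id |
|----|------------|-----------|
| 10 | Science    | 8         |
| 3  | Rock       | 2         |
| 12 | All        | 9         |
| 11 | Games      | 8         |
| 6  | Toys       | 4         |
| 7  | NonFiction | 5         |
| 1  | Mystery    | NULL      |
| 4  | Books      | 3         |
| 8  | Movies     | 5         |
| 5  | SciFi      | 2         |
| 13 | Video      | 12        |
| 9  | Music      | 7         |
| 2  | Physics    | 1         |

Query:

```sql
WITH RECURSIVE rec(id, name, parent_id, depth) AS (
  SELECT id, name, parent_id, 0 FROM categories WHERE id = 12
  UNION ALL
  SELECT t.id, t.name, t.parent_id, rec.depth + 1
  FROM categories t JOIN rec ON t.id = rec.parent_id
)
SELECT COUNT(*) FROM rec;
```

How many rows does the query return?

Base: id=12 (All), parent_id=9, depth 0.
Iteration 1: join on id=9 -> Music (id 9, parent_id=7, depth 1).
Iteration 2: join on id=7 -> NonFiction (id 7, parent_id=5, depth 2).
Iteration 3: join on id=5 -> SciFi (id 5, parent_id=2, depth 3).
Iteration 4: join on id=2 -> Physics (id 2, parent_id=1, depth 4).
Iteration 5: join on id=1 -> Mystery (id 1, parent_id=NULL, depth 5).
Iteration 6: parent_id is NULL; no match; recursion stops.
Total rows emitted: 6.

6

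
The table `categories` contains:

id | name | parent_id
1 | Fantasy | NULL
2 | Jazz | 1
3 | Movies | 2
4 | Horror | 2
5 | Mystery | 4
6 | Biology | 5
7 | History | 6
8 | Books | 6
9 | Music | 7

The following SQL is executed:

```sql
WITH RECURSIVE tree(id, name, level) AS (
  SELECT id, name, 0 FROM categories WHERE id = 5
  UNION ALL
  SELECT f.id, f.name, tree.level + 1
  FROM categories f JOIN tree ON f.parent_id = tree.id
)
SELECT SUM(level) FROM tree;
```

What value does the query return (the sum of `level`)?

8

Base: id=5 (Mystery) at level 0.
Iteration 1: rows with parent_id in {5} -> Biology (id 6, level 1).
Iteration 2: rows with parent_id in {6} -> History (id 7, level 2), Books (id 8, level 2).
Iteration 3: rows with parent_id in {7,8} -> Music (id 9, level 3).
Iteration 4: no rows with parent_id in {9}; recursion stops.
SUM(level) = 0 + 1 + 2 + 2 + 3 = 8.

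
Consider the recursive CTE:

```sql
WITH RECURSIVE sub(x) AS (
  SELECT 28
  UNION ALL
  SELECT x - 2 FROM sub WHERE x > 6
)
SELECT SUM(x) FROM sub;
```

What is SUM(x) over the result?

Base: x=28.
Iteration 1: 28 > 6 holds -> x = 28 - 2 = 26.
Iteration 2: 26 > 6 holds -> x = 26 - 2 = 24.
Iteration 3: 24 > 6 holds -> x = 24 - 2 = 22.
Iteration 4: 22 > 6 holds -> x = 22 - 2 = 20.
Iteration 5: 20 > 6 holds -> x = 20 - 2 = 18.
Iteration 6: 18 > 6 holds -> x = 18 - 2 = 16.
Iteration 7: 16 > 6 holds -> x = 16 - 2 = 14.
Iteration 8: 14 > 6 holds -> x = 14 - 2 = 12.
Iteration 9: 12 > 6 holds -> x = 12 - 2 = 10.
Iteration 10: 10 > 6 holds -> x = 10 - 2 = 8.
Iteration 11: 8 > 6 holds -> x = 8 - 2 = 6.
Iteration 12: 6 > 6 fails; recursion stops.
SUM(x) = 28 + 26 + 24 + 22 + 20 + 18 + 16 + 14 + 12 + 10 + 8 + 6 = 204.

204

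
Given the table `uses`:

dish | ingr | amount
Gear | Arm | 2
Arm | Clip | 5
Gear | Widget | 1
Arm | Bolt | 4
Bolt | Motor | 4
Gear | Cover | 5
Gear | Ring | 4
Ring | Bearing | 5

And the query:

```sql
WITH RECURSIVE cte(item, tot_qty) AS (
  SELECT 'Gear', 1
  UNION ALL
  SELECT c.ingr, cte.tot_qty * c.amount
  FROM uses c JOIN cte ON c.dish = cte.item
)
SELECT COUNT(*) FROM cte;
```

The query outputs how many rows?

Base: (Gear, tot_qty=1).
Iteration 1: components of {Gear} -> Arm = 1*2 = 2, Cover = 1*5 = 5, Ring = 1*4 = 4, Widget = 1*1 = 1.
Iteration 2: components of {Arm,Cover,Ring,Widget} -> Bearing = 4*5 = 20, Bolt = 2*4 = 8, Clip = 2*5 = 10.
Iteration 3: components of {Bearing,Bolt,Clip} -> Motor = 8*4 = 32.
Iteration 4: no further components; recursion stops.
Total rows emitted: 9.

9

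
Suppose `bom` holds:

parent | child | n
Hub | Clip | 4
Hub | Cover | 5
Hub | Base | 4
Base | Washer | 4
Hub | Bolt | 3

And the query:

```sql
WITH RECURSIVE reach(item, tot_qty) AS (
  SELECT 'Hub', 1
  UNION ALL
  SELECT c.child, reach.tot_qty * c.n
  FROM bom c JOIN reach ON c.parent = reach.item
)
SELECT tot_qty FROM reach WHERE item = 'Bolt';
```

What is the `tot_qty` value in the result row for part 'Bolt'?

3

Base: (Hub, tot_qty=1).
Iteration 1: components of {Hub} -> Base = 1*4 = 4, Bolt = 1*3 = 3, Clip = 1*4 = 4, Cover = 1*5 = 5.
Iteration 2: components of {Base,Bolt,Clip,Cover} -> Washer = 4*4 = 16.
Iteration 3: no further components; recursion stops.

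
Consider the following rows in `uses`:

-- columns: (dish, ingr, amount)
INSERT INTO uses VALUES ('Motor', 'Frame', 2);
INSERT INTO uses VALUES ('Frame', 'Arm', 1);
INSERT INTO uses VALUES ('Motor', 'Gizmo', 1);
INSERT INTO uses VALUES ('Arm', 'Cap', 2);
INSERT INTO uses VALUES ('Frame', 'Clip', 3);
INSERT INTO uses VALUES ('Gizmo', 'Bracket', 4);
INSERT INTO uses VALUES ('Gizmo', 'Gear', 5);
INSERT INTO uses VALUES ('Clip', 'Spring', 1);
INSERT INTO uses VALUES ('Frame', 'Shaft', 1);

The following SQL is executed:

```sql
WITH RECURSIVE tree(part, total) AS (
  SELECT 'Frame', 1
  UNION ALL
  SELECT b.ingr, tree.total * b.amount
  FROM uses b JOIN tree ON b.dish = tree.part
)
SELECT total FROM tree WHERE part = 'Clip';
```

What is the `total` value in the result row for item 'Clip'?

3

Base: (Frame, total=1).
Iteration 1: components of {Frame} -> Arm = 1*1 = 1, Clip = 1*3 = 3, Shaft = 1*1 = 1.
Iteration 2: components of {Arm,Clip,Shaft} -> Cap = 1*2 = 2, Spring = 3*1 = 3.
Iteration 3: no further components; recursion stops.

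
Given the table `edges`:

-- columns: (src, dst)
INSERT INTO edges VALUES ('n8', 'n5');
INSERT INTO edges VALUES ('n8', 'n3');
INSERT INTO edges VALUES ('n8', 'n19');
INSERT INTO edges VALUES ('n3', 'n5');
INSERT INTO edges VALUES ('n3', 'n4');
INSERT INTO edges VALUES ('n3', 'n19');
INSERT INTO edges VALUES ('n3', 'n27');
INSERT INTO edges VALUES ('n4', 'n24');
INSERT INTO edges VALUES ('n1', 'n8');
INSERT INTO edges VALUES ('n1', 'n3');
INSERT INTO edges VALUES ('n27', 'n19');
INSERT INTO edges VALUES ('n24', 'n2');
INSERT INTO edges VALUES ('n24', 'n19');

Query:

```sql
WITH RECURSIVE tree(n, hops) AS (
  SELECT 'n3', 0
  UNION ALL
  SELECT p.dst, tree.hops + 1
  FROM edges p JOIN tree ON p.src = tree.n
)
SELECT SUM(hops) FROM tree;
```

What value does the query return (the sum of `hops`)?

14

Base: (n3, hops=0).
Iteration 1: edges from {n3} -> (n19, hops=1), (n27, hops=1), (n4, hops=1), (n5, hops=1).
Iteration 2: edges from {n19,n27,n4,n5} -> (n19, hops=2), (n24, hops=2).
Iteration 3: edges from {n19,n24} -> (n19, hops=3), (n2, hops=3).
Iteration 4: no outgoing edges from {n19,n2}; recursion stops.
SUM(hops) = 0 + 1 + 1 + 1 + 1 + 2 + 2 + 3 + 3 = 14.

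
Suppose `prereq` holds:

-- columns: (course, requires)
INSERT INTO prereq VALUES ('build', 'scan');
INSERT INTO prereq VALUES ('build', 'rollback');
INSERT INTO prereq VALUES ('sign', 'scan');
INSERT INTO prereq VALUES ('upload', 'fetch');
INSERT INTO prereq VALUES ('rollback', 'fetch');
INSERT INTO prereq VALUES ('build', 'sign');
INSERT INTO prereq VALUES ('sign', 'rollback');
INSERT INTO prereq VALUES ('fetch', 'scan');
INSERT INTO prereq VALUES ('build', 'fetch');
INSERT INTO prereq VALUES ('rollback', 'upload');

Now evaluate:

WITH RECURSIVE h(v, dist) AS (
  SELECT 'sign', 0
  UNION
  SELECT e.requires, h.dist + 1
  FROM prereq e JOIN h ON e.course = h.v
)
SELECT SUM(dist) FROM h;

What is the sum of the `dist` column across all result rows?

Base: (sign, dist=0).
Iteration 1: edges from {sign} -> (rollback, dist=1), (scan, dist=1).
Iteration 2: edges from {rollback,scan} -> (fetch, dist=2), (upload, dist=2).
Iteration 3: edges from {fetch,upload} -> (fetch, dist=3), (scan, dist=3).
Iteration 4: edges from {fetch,scan} -> (scan, dist=4).
Iteration 5: no outgoing edges from {scan}; recursion stops.
SUM(dist) = 0 + 1 + 1 + 2 + 2 + 3 + 3 + 4 = 16.

16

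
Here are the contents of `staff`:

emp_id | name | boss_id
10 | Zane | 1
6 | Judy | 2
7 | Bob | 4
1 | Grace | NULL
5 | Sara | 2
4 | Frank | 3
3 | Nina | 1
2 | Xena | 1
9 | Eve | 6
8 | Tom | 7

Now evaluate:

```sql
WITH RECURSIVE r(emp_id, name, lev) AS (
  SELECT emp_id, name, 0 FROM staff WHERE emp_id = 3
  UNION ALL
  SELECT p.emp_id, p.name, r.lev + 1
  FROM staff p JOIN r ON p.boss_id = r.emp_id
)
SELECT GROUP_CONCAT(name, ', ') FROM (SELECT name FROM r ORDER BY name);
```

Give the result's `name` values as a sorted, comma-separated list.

Base: emp_id=3 (Nina) at lev 0.
Iteration 1: rows with boss_id in {3} -> Frank (id 4, lev 1).
Iteration 2: rows with boss_id in {4} -> Bob (id 7, lev 2).
Iteration 3: rows with boss_id in {7} -> Tom (id 8, lev 3).
Iteration 4: no rows with boss_id in {8}; recursion stops.

Bob, Frank, Nina, Tom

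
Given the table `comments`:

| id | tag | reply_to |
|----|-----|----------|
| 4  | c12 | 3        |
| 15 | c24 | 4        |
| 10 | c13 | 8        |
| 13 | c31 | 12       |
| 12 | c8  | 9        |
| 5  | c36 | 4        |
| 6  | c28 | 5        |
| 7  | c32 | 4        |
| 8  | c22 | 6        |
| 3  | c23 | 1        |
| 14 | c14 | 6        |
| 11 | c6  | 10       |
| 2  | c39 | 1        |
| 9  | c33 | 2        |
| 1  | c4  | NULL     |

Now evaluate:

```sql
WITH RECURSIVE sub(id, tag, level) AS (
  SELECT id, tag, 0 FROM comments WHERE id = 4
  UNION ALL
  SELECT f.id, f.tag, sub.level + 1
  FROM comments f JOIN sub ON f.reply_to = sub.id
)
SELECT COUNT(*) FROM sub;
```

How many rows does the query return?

Base: id=4 (c12) at level 0.
Iteration 1: rows with reply_to in {4} -> c36 (id 5, level 1), c32 (id 7, level 1), c24 (id 15, level 1).
Iteration 2: rows with reply_to in {5,7,15} -> c28 (id 6, level 2).
Iteration 3: rows with reply_to in {6} -> c22 (id 8, level 3), c14 (id 14, level 3).
Iteration 4: rows with reply_to in {8,14} -> c13 (id 10, level 4).
Iteration 5: rows with reply_to in {10} -> c6 (id 11, level 5).
Iteration 6: no rows with reply_to in {11}; recursion stops.
Total rows emitted: 9.

9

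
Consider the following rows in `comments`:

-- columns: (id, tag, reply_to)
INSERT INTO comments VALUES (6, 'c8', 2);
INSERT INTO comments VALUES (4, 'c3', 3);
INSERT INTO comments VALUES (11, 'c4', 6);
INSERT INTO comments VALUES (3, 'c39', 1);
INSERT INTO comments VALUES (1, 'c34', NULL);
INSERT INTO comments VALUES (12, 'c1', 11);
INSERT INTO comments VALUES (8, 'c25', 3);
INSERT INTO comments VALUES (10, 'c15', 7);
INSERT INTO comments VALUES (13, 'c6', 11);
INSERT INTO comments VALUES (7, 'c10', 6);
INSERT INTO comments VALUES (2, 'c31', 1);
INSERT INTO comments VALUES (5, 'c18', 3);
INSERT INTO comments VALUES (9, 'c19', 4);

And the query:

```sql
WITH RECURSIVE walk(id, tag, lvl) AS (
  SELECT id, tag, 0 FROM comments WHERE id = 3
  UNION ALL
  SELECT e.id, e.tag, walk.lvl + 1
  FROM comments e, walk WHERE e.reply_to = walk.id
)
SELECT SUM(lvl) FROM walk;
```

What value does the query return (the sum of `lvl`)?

5

Base: id=3 (c39) at lvl 0.
Iteration 1: rows with reply_to in {3} -> c3 (id 4, lvl 1), c18 (id 5, lvl 1), c25 (id 8, lvl 1).
Iteration 2: rows with reply_to in {4,5,8} -> c19 (id 9, lvl 2).
Iteration 3: no rows with reply_to in {9}; recursion stops.
SUM(lvl) = 0 + 1 + 1 + 1 + 2 = 5.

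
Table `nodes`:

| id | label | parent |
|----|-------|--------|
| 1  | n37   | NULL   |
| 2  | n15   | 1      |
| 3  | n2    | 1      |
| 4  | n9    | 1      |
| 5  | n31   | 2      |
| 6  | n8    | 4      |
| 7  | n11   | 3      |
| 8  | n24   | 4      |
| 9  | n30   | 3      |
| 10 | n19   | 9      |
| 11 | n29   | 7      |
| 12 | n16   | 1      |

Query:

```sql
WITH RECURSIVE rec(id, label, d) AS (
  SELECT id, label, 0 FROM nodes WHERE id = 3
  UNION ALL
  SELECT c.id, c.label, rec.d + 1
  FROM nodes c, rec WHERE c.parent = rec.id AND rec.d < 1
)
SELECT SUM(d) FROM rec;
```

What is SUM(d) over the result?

Base: id=3 (n2) at d 0.
Iteration 1: rows with parent in {3} -> n11 (id 7, d 1), n30 (id 9, d 1).
Iteration 2: d < 1 fails for all current rows; recursion stops.
SUM(d) = 0 + 1 + 1 = 2.

2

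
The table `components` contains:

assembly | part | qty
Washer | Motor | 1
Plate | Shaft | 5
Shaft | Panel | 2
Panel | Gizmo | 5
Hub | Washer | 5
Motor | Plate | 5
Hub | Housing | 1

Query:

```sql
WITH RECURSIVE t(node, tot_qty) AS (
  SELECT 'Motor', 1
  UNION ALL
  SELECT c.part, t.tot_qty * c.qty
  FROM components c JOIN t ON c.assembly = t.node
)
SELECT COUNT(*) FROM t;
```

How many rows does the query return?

Base: (Motor, tot_qty=1).
Iteration 1: components of {Motor} -> Plate = 1*5 = 5.
Iteration 2: components of {Plate} -> Shaft = 5*5 = 25.
Iteration 3: components of {Shaft} -> Panel = 25*2 = 50.
Iteration 4: components of {Panel} -> Gizmo = 50*5 = 250.
Iteration 5: no further components; recursion stops.
Total rows emitted: 5.

5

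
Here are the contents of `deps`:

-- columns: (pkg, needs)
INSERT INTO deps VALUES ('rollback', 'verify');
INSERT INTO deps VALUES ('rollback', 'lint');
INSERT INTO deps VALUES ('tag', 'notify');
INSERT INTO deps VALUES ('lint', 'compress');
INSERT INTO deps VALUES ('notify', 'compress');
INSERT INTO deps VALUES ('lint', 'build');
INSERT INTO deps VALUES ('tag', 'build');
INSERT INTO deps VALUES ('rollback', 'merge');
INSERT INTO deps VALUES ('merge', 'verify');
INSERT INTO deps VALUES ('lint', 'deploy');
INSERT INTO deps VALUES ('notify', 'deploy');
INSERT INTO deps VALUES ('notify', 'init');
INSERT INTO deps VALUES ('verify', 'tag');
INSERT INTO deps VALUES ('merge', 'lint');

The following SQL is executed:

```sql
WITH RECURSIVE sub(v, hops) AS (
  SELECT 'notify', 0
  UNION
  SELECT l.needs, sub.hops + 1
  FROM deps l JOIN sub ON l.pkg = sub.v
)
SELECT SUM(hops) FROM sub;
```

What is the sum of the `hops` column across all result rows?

Base: (notify, hops=0).
Iteration 1: edges from {notify} -> (compress, hops=1), (deploy, hops=1), (init, hops=1).
Iteration 2: no outgoing edges from {compress,deploy,init}; recursion stops.
SUM(hops) = 0 + 1 + 1 + 1 = 3.

3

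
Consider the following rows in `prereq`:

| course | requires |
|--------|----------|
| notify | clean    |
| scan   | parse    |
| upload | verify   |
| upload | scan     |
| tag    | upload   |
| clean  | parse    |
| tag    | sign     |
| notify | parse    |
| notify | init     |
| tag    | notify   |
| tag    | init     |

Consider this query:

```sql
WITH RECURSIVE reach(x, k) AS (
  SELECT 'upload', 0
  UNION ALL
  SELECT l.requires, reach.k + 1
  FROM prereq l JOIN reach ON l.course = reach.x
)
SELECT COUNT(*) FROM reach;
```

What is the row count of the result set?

Base: (upload, k=0).
Iteration 1: edges from {upload} -> (scan, k=1), (verify, k=1).
Iteration 2: edges from {scan,verify} -> (parse, k=2).
Iteration 3: no outgoing edges from {parse}; recursion stops.
Total rows emitted: 4.

4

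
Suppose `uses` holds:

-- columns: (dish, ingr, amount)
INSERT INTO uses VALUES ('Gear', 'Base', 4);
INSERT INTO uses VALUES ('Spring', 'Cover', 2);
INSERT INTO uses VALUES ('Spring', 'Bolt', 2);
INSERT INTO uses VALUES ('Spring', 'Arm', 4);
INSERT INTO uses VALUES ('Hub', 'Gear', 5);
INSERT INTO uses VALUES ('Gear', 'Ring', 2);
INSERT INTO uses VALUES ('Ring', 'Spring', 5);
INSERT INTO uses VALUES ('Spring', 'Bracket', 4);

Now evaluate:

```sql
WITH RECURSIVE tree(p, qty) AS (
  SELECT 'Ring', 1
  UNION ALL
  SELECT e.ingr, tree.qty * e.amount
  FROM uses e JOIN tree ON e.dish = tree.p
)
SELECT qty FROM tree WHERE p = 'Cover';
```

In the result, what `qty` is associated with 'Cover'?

10

Base: (Ring, qty=1).
Iteration 1: components of {Ring} -> Spring = 1*5 = 5.
Iteration 2: components of {Spring} -> Arm = 5*4 = 20, Bolt = 5*2 = 10, Bracket = 5*4 = 20, Cover = 5*2 = 10.
Iteration 3: no further components; recursion stops.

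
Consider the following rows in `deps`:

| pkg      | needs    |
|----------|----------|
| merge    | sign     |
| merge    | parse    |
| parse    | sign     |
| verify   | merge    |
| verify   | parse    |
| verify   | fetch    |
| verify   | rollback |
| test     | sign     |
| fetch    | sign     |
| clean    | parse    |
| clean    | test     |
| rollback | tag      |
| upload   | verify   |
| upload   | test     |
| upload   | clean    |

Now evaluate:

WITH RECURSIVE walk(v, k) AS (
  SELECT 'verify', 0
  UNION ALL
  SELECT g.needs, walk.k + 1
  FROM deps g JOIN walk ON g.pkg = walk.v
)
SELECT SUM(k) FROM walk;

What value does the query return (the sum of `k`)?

Base: (verify, k=0).
Iteration 1: edges from {verify} -> (fetch, k=1), (merge, k=1), (parse, k=1), (rollback, k=1).
Iteration 2: edges from {fetch,merge,parse,rollback} -> (parse, k=2), (sign, k=2) x3, (tag, k=2). [UNION ALL keeps all 5 new rows, including repeats]
Iteration 3: edges from {parse,sign,tag} -> (sign, k=3).
Iteration 4: no outgoing edges from {sign}; recursion stops.
SUM(k) = 0 + 1 + 1 + 1 + 1 + 2 + 2 + 2 + 2 + 2 + 3 = 17.

17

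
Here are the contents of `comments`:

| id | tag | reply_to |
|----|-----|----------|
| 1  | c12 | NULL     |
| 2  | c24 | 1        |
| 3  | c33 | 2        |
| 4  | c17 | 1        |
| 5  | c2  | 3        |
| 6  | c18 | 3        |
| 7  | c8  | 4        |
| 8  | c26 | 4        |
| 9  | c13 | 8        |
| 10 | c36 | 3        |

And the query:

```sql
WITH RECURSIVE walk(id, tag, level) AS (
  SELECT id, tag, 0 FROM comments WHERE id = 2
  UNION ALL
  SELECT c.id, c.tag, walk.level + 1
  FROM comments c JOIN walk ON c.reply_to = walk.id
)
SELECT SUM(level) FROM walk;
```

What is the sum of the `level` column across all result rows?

7

Base: id=2 (c24) at level 0.
Iteration 1: rows with reply_to in {2} -> c33 (id 3, level 1).
Iteration 2: rows with reply_to in {3} -> c2 (id 5, level 2), c18 (id 6, level 2), c36 (id 10, level 2).
Iteration 3: no rows with reply_to in {5,6,10}; recursion stops.
SUM(level) = 0 + 1 + 2 + 2 + 2 = 7.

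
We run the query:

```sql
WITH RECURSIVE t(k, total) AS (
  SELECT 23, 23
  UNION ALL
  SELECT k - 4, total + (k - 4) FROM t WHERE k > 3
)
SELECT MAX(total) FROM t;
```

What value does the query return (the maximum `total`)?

Base: k=23, total=23.
Iteration 1: 23 > 3 holds -> k = 23 - 4 = 19, total = 23 + 19 = 42.
Iteration 2: 19 > 3 holds -> k = 19 - 4 = 15, total = 42 + 15 = 57.
Iteration 3: 15 > 3 holds -> k = 15 - 4 = 11, total = 57 + 11 = 68.
Iteration 4: 11 > 3 holds -> k = 11 - 4 = 7, total = 68 + 7 = 75.
Iteration 5: 7 > 3 holds -> k = 7 - 4 = 3, total = 75 + 3 = 78.
Iteration 6: 3 > 3 fails; recursion stops.
total values: 23, 42, 57, 68, 75, 78; the maximum is 78.

78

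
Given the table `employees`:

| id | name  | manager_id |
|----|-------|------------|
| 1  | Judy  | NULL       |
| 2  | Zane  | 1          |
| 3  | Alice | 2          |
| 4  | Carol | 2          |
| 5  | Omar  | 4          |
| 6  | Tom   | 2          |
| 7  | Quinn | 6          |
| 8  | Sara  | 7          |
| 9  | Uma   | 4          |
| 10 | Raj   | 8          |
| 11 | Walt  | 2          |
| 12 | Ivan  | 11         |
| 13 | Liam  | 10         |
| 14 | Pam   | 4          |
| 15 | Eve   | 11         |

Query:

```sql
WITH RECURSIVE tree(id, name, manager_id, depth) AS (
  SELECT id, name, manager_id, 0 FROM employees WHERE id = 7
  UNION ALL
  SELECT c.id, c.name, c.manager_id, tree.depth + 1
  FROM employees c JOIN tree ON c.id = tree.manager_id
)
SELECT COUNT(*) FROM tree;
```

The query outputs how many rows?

4

Base: id=7 (Quinn), manager_id=6, depth 0.
Iteration 1: join on id=6 -> Tom (id 6, manager_id=2, depth 1).
Iteration 2: join on id=2 -> Zane (id 2, manager_id=1, depth 2).
Iteration 3: join on id=1 -> Judy (id 1, manager_id=NULL, depth 3).
Iteration 4: manager_id is NULL; no match; recursion stops.
Total rows emitted: 4.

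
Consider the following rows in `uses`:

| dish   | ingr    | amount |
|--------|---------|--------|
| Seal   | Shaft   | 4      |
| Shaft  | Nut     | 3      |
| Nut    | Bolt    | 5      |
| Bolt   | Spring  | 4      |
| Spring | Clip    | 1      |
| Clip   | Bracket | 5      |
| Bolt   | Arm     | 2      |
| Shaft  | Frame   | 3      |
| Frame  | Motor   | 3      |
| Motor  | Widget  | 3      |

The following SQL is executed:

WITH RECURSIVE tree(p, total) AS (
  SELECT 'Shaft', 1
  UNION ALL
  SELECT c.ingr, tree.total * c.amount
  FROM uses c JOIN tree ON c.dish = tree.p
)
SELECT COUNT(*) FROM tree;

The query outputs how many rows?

Base: (Shaft, total=1).
Iteration 1: components of {Shaft} -> Frame = 1*3 = 3, Nut = 1*3 = 3.
Iteration 2: components of {Frame,Nut} -> Bolt = 3*5 = 15, Motor = 3*3 = 9.
Iteration 3: components of {Bolt,Motor} -> Arm = 15*2 = 30, Spring = 15*4 = 60, Widget = 9*3 = 27.
Iteration 4: components of {Arm,Spring,Widget} -> Clip = 60*1 = 60.
Iteration 5: components of {Clip} -> Bracket = 60*5 = 300.
Iteration 6: no further components; recursion stops.
Total rows emitted: 10.

10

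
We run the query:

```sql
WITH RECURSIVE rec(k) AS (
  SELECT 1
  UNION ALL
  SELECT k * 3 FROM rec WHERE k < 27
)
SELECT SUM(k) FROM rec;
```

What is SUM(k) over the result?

Base: k=1.
Iteration 1: 1 < 27 holds -> k = 1 * 3 = 3.
Iteration 2: 3 < 27 holds -> k = 3 * 3 = 9.
Iteration 3: 9 < 27 holds -> k = 9 * 3 = 27.
Iteration 4: 27 < 27 fails; recursion stops.
SUM(k) = 1 + 3 + 9 + 27 = 40.

40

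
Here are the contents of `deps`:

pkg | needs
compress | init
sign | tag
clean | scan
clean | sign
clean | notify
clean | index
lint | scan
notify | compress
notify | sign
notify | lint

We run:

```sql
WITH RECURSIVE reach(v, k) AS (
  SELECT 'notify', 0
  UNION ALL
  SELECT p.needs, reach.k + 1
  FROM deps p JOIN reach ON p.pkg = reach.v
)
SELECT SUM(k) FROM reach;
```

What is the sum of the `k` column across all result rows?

Base: (notify, k=0).
Iteration 1: edges from {notify} -> (compress, k=1), (lint, k=1), (sign, k=1).
Iteration 2: edges from {compress,lint,sign} -> (init, k=2), (scan, k=2), (tag, k=2).
Iteration 3: no outgoing edges from {init,scan,tag}; recursion stops.
SUM(k) = 0 + 1 + 1 + 1 + 2 + 2 + 2 = 9.

9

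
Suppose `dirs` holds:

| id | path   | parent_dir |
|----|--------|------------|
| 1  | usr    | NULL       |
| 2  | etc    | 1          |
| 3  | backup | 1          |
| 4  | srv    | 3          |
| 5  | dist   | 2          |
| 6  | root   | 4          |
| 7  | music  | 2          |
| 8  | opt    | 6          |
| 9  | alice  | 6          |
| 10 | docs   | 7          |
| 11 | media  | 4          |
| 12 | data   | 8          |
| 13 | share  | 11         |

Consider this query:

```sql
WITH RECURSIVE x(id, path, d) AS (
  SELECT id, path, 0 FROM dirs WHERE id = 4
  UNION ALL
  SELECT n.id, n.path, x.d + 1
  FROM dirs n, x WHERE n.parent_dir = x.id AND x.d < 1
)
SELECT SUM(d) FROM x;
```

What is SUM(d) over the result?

Base: id=4 (srv) at d 0.
Iteration 1: rows with parent_dir in {4} -> root (id 6, d 1), media (id 11, d 1).
Iteration 2: d < 1 fails for all current rows; recursion stops.
SUM(d) = 0 + 1 + 1 = 2.

2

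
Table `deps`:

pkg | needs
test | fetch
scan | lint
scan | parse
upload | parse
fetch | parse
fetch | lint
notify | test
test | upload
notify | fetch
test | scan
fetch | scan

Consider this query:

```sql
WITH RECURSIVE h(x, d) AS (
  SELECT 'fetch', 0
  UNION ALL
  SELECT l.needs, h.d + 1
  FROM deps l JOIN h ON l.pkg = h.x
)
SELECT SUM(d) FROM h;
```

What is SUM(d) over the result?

7

Base: (fetch, d=0).
Iteration 1: edges from {fetch} -> (lint, d=1), (parse, d=1), (scan, d=1).
Iteration 2: edges from {lint,parse,scan} -> (lint, d=2), (parse, d=2).
Iteration 3: no outgoing edges from {lint,parse}; recursion stops.
SUM(d) = 0 + 1 + 1 + 1 + 2 + 2 = 7.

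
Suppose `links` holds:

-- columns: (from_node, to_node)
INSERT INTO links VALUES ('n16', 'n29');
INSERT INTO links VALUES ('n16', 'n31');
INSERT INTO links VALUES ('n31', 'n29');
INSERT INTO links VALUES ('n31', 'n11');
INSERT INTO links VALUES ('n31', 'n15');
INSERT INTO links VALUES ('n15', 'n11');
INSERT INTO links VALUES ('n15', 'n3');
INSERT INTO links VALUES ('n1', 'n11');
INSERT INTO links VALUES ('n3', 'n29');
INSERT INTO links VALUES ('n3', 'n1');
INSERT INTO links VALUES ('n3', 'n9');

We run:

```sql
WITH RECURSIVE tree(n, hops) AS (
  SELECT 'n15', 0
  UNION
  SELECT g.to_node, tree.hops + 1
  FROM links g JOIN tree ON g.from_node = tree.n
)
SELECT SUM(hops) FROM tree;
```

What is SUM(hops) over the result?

11

Base: (n15, hops=0).
Iteration 1: edges from {n15} -> (n11, hops=1), (n3, hops=1).
Iteration 2: edges from {n11,n3} -> (n1, hops=2), (n29, hops=2), (n9, hops=2).
Iteration 3: edges from {n1,n29,n9} -> (n11, hops=3).
Iteration 4: no outgoing edges from {n11}; recursion stops.
SUM(hops) = 0 + 1 + 1 + 2 + 2 + 2 + 3 = 11.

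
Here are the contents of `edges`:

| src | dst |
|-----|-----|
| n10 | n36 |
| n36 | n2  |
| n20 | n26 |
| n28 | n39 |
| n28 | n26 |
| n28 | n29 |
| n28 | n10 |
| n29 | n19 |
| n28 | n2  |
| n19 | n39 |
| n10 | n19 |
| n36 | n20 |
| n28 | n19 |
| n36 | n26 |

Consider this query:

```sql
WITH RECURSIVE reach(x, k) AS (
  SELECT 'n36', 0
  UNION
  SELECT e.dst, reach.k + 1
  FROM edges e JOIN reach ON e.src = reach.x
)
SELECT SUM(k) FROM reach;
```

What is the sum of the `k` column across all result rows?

Base: (n36, k=0).
Iteration 1: edges from {n36} -> (n2, k=1), (n20, k=1), (n26, k=1).
Iteration 2: edges from {n2,n20,n26} -> (n26, k=2).
Iteration 3: no outgoing edges from {n26}; recursion stops.
SUM(k) = 0 + 1 + 1 + 1 + 2 = 5.

5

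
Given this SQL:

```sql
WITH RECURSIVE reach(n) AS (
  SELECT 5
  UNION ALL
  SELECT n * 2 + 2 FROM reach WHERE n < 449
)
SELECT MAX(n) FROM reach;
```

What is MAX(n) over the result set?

894

Base: n=5.
Iteration 1: 5 < 449 holds -> n = 5 * 2 + 2 = 12.
Iteration 2: 12 < 449 holds -> n = 12 * 2 + 2 = 26.
Iteration 3: 26 < 449 holds -> n = 26 * 2 + 2 = 54.
Iteration 4: 54 < 449 holds -> n = 54 * 2 + 2 = 110.
Iteration 5: 110 < 449 holds -> n = 110 * 2 + 2 = 222.
Iteration 6: 222 < 449 holds -> n = 222 * 2 + 2 = 446.
Iteration 7: 446 < 449 holds -> n = 446 * 2 + 2 = 894.
Iteration 8: 894 < 449 fails; recursion stops.
n values: 5, 12, 26, 54, 110, 222, 446, 894; the maximum is 894.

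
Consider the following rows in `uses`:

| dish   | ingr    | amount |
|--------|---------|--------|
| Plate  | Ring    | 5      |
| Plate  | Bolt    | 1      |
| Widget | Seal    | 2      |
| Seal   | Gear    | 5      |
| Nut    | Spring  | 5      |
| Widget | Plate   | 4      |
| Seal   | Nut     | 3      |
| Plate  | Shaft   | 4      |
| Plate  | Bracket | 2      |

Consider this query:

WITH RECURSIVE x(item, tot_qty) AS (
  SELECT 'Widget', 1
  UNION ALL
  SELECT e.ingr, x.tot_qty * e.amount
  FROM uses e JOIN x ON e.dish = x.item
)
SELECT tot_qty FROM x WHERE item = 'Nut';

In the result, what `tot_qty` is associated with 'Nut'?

6

Base: (Widget, tot_qty=1).
Iteration 1: components of {Widget} -> Plate = 1*4 = 4, Seal = 1*2 = 2.
Iteration 2: components of {Plate,Seal} -> Bolt = 4*1 = 4, Bracket = 4*2 = 8, Gear = 2*5 = 10, Nut = 2*3 = 6, Ring = 4*5 = 20, Shaft = 4*4 = 16.
Iteration 3: components of {Bolt,Bracket,Gear,Nut,Ring,Shaft} -> Spring = 6*5 = 30.
Iteration 4: no further components; recursion stops.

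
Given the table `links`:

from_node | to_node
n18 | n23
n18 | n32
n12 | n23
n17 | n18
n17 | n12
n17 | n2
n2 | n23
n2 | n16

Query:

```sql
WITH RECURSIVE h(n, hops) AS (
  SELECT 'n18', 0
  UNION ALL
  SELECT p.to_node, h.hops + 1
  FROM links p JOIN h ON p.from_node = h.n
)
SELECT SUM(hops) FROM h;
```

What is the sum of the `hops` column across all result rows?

Base: (n18, hops=0).
Iteration 1: edges from {n18} -> (n23, hops=1), (n32, hops=1).
Iteration 2: no outgoing edges from {n23,n32}; recursion stops.
SUM(hops) = 0 + 1 + 1 = 2.

2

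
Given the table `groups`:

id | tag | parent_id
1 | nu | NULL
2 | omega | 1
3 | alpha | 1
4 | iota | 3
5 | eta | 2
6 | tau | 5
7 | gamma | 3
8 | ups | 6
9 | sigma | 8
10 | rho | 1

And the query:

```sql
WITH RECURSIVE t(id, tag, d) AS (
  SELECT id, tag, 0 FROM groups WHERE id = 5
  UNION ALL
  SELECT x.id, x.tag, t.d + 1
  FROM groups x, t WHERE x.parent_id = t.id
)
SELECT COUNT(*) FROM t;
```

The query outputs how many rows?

Base: id=5 (eta) at d 0.
Iteration 1: rows with parent_id in {5} -> tau (id 6, d 1).
Iteration 2: rows with parent_id in {6} -> ups (id 8, d 2).
Iteration 3: rows with parent_id in {8} -> sigma (id 9, d 3).
Iteration 4: no rows with parent_id in {9}; recursion stops.
Total rows emitted: 4.

4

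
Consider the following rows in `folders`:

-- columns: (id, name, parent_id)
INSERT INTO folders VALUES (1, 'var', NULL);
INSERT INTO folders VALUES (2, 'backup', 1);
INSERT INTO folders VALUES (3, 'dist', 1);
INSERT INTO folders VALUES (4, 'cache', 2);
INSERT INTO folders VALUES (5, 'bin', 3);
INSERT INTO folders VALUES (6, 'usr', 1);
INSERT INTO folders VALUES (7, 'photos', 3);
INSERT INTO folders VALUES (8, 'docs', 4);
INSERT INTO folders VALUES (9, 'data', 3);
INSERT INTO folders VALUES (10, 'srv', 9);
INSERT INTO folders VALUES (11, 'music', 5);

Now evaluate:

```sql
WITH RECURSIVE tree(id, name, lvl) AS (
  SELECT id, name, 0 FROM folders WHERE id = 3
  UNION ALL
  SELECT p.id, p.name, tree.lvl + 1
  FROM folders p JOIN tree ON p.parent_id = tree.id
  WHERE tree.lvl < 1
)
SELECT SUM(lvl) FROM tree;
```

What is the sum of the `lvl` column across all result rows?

Base: id=3 (dist) at lvl 0.
Iteration 1: rows with parent_id in {3} -> bin (id 5, lvl 1), photos (id 7, lvl 1), data (id 9, lvl 1).
Iteration 2: lvl < 1 fails for all current rows; recursion stops.
SUM(lvl) = 0 + 1 + 1 + 1 = 3.

3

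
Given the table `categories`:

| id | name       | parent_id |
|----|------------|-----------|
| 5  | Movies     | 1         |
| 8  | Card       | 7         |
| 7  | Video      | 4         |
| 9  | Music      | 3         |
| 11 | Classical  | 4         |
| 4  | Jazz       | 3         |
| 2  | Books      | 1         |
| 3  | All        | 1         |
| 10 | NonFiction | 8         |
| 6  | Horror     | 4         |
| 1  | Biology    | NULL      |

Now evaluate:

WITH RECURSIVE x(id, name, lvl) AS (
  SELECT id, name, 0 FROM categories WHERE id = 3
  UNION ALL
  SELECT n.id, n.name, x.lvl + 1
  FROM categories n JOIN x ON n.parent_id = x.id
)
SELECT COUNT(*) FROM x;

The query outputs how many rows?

8

Base: id=3 (All) at lvl 0.
Iteration 1: rows with parent_id in {3} -> Jazz (id 4, lvl 1), Music (id 9, lvl 1).
Iteration 2: rows with parent_id in {4,9} -> Horror (id 6, lvl 2), Video (id 7, lvl 2), Classical (id 11, lvl 2).
Iteration 3: rows with parent_id in {6,7,11} -> Card (id 8, lvl 3).
Iteration 4: rows with parent_id in {8} -> NonFiction (id 10, lvl 4).
Iteration 5: no rows with parent_id in {10}; recursion stops.
Total rows emitted: 8.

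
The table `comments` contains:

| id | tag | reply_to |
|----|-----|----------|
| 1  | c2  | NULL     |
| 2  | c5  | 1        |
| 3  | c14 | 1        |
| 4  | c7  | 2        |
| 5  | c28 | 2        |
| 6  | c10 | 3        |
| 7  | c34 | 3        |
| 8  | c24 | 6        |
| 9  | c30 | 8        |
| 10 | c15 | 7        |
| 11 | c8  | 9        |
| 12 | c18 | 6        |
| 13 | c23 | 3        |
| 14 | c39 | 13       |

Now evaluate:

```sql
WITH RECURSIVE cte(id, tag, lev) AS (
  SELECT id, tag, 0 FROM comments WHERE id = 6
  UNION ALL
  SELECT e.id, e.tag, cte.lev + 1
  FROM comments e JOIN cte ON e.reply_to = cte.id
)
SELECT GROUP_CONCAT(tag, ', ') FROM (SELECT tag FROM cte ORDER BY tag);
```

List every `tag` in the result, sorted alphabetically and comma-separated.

Base: id=6 (c10) at lev 0.
Iteration 1: rows with reply_to in {6} -> c24 (id 8, lev 1), c18 (id 12, lev 1).
Iteration 2: rows with reply_to in {8,12} -> c30 (id 9, lev 2).
Iteration 3: rows with reply_to in {9} -> c8 (id 11, lev 3).
Iteration 4: no rows with reply_to in {11}; recursion stops.

c10, c18, c24, c30, c8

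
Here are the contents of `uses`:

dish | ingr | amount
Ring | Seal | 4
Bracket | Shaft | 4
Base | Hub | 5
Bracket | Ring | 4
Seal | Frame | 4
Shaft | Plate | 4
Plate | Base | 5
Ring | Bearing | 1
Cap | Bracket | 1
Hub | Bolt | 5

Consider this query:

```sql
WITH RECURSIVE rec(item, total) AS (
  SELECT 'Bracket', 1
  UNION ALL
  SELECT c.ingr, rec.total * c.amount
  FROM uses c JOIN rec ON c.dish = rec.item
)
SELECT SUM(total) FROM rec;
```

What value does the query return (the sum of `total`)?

2589

Base: (Bracket, total=1).
Iteration 1: components of {Bracket} -> Ring = 1*4 = 4, Shaft = 1*4 = 4.
Iteration 2: components of {Ring,Shaft} -> Bearing = 4*1 = 4, Plate = 4*4 = 16, Seal = 4*4 = 16.
Iteration 3: components of {Bearing,Plate,Seal} -> Base = 16*5 = 80, Frame = 16*4 = 64.
Iteration 4: components of {Base,Frame} -> Hub = 80*5 = 400.
Iteration 5: components of {Hub} -> Bolt = 400*5 = 2000.
Iteration 6: no further components; recursion stops.
SUM(total) = 1 + 4 + 4 + 16 + 4 + 16 + 80 + 64 + 400 + 2000 = 2589.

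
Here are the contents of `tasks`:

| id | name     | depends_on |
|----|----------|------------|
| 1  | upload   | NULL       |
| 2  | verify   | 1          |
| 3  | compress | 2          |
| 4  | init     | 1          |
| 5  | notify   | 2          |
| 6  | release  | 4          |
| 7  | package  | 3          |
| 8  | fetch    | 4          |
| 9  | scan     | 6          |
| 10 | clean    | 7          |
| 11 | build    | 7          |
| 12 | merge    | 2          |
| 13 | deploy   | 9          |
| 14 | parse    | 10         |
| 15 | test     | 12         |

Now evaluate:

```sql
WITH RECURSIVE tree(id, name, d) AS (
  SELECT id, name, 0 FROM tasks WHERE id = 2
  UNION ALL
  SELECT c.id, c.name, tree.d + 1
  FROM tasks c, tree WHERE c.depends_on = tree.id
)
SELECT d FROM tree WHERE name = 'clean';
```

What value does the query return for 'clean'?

Base: id=2 (verify) at d 0.
Iteration 1: rows with depends_on in {2} -> compress (id 3, d 1), notify (id 5, d 1), merge (id 12, d 1).
Iteration 2: rows with depends_on in {3,5,12} -> package (id 7, d 2), test (id 15, d 2).
Iteration 3: rows with depends_on in {7,15} -> clean (id 10, d 3), build (id 11, d 3).
Iteration 4: rows with depends_on in {10,11} -> parse (id 14, d 4).
Iteration 5: no rows with depends_on in {14}; recursion stops.

3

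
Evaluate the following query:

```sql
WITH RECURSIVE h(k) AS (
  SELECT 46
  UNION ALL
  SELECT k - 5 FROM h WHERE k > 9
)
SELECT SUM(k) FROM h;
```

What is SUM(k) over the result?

Base: k=46.
Iteration 1: 46 > 9 holds -> k = 46 - 5 = 41.
Iteration 2: 41 > 9 holds -> k = 41 - 5 = 36.
Iteration 3: 36 > 9 holds -> k = 36 - 5 = 31.
Iteration 4: 31 > 9 holds -> k = 31 - 5 = 26.
Iteration 5: 26 > 9 holds -> k = 26 - 5 = 21.
Iteration 6: 21 > 9 holds -> k = 21 - 5 = 16.
Iteration 7: 16 > 9 holds -> k = 16 - 5 = 11.
Iteration 8: 11 > 9 holds -> k = 11 - 5 = 6.
Iteration 9: 6 > 9 fails; recursion stops.
SUM(k) = 46 + 41 + 36 + 31 + 26 + 21 + 16 + 11 + 6 = 234.

234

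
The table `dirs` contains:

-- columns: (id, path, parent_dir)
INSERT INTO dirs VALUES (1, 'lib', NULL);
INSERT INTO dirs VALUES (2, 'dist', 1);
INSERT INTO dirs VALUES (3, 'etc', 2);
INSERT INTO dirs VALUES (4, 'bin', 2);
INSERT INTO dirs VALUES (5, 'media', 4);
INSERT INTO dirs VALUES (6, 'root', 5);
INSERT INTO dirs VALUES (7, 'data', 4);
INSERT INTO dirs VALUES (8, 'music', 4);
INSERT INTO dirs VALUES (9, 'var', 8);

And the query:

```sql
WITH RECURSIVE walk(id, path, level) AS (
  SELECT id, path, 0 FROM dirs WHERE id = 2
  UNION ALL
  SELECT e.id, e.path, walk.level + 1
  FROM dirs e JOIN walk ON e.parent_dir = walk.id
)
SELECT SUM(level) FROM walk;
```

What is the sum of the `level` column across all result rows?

14

Base: id=2 (dist) at level 0.
Iteration 1: rows with parent_dir in {2} -> etc (id 3, level 1), bin (id 4, level 1).
Iteration 2: rows with parent_dir in {3,4} -> media (id 5, level 2), data (id 7, level 2), music (id 8, level 2).
Iteration 3: rows with parent_dir in {5,7,8} -> root (id 6, level 3), var (id 9, level 3).
Iteration 4: no rows with parent_dir in {6,9}; recursion stops.
SUM(level) = 0 + 1 + 1 + 2 + 2 + 2 + 3 + 3 = 14.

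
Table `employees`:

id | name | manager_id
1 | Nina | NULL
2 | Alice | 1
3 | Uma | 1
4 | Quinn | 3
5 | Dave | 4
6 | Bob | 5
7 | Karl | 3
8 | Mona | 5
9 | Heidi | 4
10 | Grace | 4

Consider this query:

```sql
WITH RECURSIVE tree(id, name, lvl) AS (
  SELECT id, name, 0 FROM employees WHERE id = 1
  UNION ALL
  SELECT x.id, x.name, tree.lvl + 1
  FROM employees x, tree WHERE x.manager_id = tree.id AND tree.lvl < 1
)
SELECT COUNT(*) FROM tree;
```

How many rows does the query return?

3

Base: id=1 (Nina) at lvl 0.
Iteration 1: rows with manager_id in {1} -> Alice (id 2, lvl 1), Uma (id 3, lvl 1).
Iteration 2: lvl < 1 fails for all current rows; recursion stops.
Total rows emitted: 3.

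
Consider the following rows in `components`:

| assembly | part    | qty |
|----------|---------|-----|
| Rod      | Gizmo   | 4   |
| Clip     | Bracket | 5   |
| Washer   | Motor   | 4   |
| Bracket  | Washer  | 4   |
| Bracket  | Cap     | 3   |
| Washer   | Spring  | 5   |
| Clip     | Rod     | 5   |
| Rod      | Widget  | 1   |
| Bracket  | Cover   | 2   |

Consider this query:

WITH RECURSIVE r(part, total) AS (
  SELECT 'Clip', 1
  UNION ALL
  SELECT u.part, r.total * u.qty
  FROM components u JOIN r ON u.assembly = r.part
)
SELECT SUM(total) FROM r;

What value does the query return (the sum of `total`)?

261

Base: (Clip, total=1).
Iteration 1: components of {Clip} -> Bracket = 1*5 = 5, Rod = 1*5 = 5.
Iteration 2: components of {Bracket,Rod} -> Cap = 5*3 = 15, Cover = 5*2 = 10, Gizmo = 5*4 = 20, Washer = 5*4 = 20, Widget = 5*1 = 5.
Iteration 3: components of {Cap,Cover,Gizmo,Washer,Widget} -> Motor = 20*4 = 80, Spring = 20*5 = 100.
Iteration 4: no further components; recursion stops.
SUM(total) = 1 + 5 + 5 + 10 + 20 + 15 + 5 + 20 + 100 + 80 = 261.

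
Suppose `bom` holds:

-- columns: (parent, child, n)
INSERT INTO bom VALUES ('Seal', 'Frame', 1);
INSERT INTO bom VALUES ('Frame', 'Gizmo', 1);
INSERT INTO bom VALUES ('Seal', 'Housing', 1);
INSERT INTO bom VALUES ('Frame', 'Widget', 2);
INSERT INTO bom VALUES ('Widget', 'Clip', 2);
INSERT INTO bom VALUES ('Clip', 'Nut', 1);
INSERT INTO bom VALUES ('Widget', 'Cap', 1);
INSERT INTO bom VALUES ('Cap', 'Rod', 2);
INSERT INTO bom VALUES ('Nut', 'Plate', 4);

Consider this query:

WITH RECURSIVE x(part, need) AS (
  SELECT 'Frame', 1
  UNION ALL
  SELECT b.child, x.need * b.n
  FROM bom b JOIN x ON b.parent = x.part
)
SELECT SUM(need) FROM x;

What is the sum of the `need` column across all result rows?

Base: (Frame, need=1).
Iteration 1: components of {Frame} -> Gizmo = 1*1 = 1, Widget = 1*2 = 2.
Iteration 2: components of {Gizmo,Widget} -> Cap = 2*1 = 2, Clip = 2*2 = 4.
Iteration 3: components of {Cap,Clip} -> Nut = 4*1 = 4, Rod = 2*2 = 4.
Iteration 4: components of {Nut,Rod} -> Plate = 4*4 = 16.
Iteration 5: no further components; recursion stops.
SUM(need) = 1 + 1 + 2 + 4 + 2 + 4 + 4 + 16 = 34.

34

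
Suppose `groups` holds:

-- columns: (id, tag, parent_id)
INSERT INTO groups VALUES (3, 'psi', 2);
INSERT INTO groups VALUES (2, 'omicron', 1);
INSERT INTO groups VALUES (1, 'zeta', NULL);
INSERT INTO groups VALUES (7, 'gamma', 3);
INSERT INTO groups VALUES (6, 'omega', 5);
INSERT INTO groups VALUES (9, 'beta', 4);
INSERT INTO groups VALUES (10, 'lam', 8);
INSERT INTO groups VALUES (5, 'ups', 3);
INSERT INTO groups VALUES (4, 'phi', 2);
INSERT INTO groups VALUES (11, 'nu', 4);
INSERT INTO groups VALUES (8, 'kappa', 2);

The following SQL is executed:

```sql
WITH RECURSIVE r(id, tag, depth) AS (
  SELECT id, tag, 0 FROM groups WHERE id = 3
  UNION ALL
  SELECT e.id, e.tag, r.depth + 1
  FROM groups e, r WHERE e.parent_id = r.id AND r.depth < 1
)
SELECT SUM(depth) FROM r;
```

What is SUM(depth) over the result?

Base: id=3 (psi) at depth 0.
Iteration 1: rows with parent_id in {3} -> ups (id 5, depth 1), gamma (id 7, depth 1).
Iteration 2: depth < 1 fails for all current rows; recursion stops.
SUM(depth) = 0 + 1 + 1 = 2.

2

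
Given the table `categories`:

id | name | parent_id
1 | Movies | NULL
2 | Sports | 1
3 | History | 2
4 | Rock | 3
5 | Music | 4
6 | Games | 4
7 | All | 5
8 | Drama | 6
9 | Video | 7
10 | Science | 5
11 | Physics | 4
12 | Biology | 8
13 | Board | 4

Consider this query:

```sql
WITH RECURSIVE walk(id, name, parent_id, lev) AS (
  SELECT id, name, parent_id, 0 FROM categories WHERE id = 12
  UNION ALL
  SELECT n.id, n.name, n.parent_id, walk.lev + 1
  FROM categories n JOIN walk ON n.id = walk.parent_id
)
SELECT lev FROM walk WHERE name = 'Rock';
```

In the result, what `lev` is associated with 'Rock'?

3

Base: id=12 (Biology), parent_id=8, lev 0.
Iteration 1: join on id=8 -> Drama (id 8, parent_id=6, lev 1).
Iteration 2: join on id=6 -> Games (id 6, parent_id=4, lev 2).
Iteration 3: join on id=4 -> Rock (id 4, parent_id=3, lev 3).
Iteration 4: join on id=3 -> History (id 3, parent_id=2, lev 4).
Iteration 5: join on id=2 -> Sports (id 2, parent_id=1, lev 5).
Iteration 6: join on id=1 -> Movies (id 1, parent_id=NULL, lev 6).
Iteration 7: parent_id is NULL; no match; recursion stops.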